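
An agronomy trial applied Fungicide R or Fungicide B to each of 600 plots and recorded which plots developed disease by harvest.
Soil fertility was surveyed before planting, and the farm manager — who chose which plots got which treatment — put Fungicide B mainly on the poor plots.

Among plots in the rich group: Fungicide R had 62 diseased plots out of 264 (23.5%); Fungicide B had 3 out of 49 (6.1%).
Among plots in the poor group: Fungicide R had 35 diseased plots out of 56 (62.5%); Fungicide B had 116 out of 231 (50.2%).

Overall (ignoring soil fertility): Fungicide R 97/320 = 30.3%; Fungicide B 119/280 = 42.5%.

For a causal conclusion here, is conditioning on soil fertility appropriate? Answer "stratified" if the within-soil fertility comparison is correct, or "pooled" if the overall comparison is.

Since soil fertility is a pre-existing factor (not a product of the fungicide) and it affects the outcome on its own, it is a confounder. The stratified rates, not the pooled rate, identify the causal effect.
Within each level — rich: 23.5% vs 6.1%; poor: 62.5% vs 50.2% — Fungicide B is lower every time.

stratified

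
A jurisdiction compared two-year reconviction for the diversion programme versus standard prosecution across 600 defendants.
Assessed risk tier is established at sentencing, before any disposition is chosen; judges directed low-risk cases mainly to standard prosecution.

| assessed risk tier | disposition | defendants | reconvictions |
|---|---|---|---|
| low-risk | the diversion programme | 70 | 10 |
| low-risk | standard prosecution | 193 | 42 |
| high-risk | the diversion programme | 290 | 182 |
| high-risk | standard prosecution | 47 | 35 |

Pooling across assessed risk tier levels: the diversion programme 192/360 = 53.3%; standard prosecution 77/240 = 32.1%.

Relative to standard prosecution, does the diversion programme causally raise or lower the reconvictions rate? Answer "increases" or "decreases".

decreases

Within every assessed risk tier level the diversion programme has the lower rate, yet pooled standard prosecution does — Simpson's reversal.
Assessed risk tier is set before the disposition has any effect — it is not caused by the disposition — and it independently drives the outcome. That makes it a confounder, so the causal comparison is within assessed risk tier levels.
Within each level — low-risk: 14.3% vs 21.8%; high-risk: 62.8% vs 74.5% — the diversion programme is lower every time.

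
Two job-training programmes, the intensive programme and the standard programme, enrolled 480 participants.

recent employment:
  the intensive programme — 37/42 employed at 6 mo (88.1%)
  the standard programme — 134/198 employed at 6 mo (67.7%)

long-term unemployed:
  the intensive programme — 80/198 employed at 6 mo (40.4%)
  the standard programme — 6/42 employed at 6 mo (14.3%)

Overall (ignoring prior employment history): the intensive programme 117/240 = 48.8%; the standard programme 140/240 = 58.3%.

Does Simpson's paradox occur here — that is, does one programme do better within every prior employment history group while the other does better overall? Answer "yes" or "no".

Within each prior employment history level (recent employment 88.1% vs 67.7%; long-term unemployed 40.4% vs 14.3%), the intensive programme has the higher rate every time. Pooled: 48.8% vs 58.3% — the standard programme has the higher rate overall. The two comparisons disagree.

yes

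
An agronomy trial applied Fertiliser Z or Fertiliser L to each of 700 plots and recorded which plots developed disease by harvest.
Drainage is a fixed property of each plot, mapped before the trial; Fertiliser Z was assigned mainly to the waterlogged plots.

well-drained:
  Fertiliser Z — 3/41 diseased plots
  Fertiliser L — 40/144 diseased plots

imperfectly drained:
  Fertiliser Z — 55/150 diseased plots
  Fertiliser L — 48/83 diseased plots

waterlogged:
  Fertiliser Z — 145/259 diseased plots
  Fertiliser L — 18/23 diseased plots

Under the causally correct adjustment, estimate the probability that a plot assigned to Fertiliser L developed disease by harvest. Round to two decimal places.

The stratified and pooled comparisons disagree (Fertiliser Z wins within each field drainage; Fertiliser L wins overall), so the answer turns on the causal role of field drainage.
Nothing the fertiliser does changes field drainage; the imbalance is an allocation artefact. With field drainage also predicting the outcome, the pooled figure is confounded, and the within-stratum comparison is the causal one.
Standardising Fertiliser L to the population field drainage mix: 0.264·40/144 + 0.333·48/83 + 0.403·18/23 = 0.581.

0.58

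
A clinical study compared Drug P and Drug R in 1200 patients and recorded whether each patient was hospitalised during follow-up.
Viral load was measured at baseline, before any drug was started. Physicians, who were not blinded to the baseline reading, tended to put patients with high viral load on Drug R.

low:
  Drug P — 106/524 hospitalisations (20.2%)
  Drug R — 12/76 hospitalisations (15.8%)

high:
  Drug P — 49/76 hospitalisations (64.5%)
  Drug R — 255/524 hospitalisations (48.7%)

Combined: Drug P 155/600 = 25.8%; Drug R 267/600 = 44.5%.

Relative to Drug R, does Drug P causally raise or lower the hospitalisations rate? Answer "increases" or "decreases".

Within every viral load level Drug R has the lower rate, yet pooled Drug P does — Simpson's reversal.
The imbalance in viral load arose from how patients were allocated, not from anything the drug did; and viral load independently affects the outcome. The pooled gap is confounded — condition on viral load.
Within each level — low: 20.2% vs 15.8%; high: 64.5% vs 48.7% — Drug R is lower every time.

increases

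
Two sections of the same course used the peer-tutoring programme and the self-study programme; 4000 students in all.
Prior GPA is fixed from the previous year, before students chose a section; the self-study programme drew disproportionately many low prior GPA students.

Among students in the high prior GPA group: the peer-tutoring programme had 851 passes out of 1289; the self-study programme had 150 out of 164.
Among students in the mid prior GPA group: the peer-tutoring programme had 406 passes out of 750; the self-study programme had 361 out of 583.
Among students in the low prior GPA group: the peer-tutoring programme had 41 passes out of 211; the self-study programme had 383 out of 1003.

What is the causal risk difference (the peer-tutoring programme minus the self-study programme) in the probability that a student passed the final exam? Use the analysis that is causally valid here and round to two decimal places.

the self-study programme is higher inside every prior GPA band stratum but the peer-tutoring programme is higher in aggregate. Whether to stratify depends on how prior GPA band relates to the teaching method.
Prior GPA band is set before the teaching method has any effect — it is not caused by the teaching method — and it independently drives the outcome. That makes it a confounder, so the causal comparison is within prior GPA band levels.
Adjusting over the population distribution of prior GPA band: 0.363·(0.660−0.915) + 0.333·(0.541−0.619) + 0.303·(0.194−0.382) = -0.175.

-0.18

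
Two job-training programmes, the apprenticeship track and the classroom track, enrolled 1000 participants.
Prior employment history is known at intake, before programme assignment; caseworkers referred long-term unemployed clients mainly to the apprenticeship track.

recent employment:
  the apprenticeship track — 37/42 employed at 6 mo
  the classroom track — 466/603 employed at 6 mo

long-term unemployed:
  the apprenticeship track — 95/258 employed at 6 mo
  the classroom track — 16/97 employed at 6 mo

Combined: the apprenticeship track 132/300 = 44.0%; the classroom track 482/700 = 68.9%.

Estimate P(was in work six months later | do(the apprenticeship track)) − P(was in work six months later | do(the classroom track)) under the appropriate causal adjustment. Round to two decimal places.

Nothing the programme does changes prior employment history; the imbalance is an allocation artefact. With prior employment history also predicting the outcome, the pooled figure is confounded, and the within-stratum comparison is the causal one.
Adjusting over the population distribution of prior employment history: 0.645·(0.881−0.773) + 0.355·(0.368−0.165) = +0.142.

+0.14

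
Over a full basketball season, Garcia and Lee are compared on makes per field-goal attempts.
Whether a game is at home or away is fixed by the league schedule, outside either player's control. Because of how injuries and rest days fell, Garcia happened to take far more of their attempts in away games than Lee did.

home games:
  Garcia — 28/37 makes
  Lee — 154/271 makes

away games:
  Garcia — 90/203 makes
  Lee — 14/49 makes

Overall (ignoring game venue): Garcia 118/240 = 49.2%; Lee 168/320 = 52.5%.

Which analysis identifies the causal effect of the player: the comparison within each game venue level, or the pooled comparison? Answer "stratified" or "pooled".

stratified

The game venue-specific comparison favours Garcia throughout, but the pooled figures favour Lee. The question is whether to condition on game venue.
Game venue differs across players for reasons unrelated to any effect of the player itself, and it separately predicts the outcome — a classic confounder. We must compare within game venue levels.
Within each level — home games: 75.7% vs 56.8%; away games: 44.3% vs 28.6% — Garcia is higher every time.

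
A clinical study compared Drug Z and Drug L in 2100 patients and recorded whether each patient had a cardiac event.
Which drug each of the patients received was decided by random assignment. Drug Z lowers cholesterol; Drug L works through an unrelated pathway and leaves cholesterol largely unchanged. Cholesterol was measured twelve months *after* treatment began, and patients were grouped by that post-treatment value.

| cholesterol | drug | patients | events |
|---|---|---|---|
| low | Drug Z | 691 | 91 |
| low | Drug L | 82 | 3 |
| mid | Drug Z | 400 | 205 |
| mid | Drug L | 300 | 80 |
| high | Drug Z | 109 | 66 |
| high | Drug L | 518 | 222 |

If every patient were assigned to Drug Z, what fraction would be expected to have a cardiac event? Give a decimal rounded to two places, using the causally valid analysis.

Cholesterol here is a post-treatment variable shaped by the drug; conditioning on it would introduce bias rather than remove it. The overall comparison is the causal one.
So P(outcome | do(Drug Z)) is just the pooled rate for Drug Z: 362/1200 = 0.302.

0.30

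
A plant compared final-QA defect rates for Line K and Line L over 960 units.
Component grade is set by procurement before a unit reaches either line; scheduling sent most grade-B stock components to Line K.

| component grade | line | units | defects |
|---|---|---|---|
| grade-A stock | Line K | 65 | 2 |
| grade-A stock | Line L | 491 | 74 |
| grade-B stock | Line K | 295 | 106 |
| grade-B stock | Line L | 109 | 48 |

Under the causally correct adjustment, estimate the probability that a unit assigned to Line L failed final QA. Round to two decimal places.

0.27

Line K is lower inside every component grade stratum but Line L is lower in aggregate. Whether to stratify depends on how component grade relates to the line.
Since component grade is a pre-existing factor (not a product of the line) and it affects the outcome on its own, it is a confounder. The stratified rates, not the pooled rate, identify the causal effect.
Standardising Line L to the population component grade mix: 0.579·74/491 + 0.421·48/109 = 0.273.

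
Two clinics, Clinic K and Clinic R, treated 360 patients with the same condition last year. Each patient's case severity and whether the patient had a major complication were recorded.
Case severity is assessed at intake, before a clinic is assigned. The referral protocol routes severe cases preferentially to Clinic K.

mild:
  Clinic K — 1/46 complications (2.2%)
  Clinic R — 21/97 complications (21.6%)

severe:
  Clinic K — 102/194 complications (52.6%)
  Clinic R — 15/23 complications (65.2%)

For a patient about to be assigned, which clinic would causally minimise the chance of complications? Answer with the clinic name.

Clinic K

Within every case severity level Clinic K has the lower rate, yet pooled Clinic R does — Simpson's reversal.
Case severity is set before the clinic has any effect — it is not caused by the clinic — and it independently drives the outcome. That makes it a confounder, so the causal comparison is within case severity levels.
Within each level — mild: 2.2% vs 21.6%; severe: 52.6% vs 65.2% — Clinic K is lower every time.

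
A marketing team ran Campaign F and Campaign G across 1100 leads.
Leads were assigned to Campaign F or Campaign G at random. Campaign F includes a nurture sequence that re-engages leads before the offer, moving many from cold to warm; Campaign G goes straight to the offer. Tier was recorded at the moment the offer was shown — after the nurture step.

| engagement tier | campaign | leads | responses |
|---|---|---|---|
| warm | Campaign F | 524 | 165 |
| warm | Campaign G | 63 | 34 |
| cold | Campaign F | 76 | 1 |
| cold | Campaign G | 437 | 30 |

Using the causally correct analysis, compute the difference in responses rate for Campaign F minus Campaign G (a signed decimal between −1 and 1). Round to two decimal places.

Engagement tier lies on the pathway campaign → engagement tier → outcome, so adjusting for it blocks the indirect effect. For the total causal effect of campaign, use the unadjusted pooled rates.
The causal difference is the pooled difference: 0.277 − 0.128 = +0.149.

+0.15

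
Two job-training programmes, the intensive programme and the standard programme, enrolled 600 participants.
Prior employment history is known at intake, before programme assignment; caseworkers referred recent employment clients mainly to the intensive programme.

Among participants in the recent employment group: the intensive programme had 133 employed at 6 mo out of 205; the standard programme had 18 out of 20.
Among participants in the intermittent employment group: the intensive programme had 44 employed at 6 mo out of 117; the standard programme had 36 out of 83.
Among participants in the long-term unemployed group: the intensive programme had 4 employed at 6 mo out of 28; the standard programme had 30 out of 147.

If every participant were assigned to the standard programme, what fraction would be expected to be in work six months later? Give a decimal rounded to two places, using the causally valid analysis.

Since prior employment history is a pre-existing factor (not a product of the programme) and it affects the outcome on its own, it is a confounder. The stratified rates, not the pooled rate, identify the causal effect.
Standardising the standard programme to the population prior employment history mix: 0.375·18/20 + 0.333·36/83 + 0.292·30/147 = 0.542.

0.54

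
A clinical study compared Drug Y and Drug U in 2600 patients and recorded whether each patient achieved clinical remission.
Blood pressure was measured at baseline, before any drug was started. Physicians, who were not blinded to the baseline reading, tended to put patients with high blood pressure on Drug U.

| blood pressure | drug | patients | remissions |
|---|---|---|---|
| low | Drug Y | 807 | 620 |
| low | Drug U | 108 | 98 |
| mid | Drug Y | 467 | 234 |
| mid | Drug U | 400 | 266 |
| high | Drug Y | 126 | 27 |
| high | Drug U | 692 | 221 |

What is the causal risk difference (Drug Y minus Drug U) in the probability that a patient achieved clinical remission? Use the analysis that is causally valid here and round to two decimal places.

-0.14

The blood pressure-specific comparison favours Drug U throughout, but the pooled figures favour Drug Y. The question is whether to condition on blood pressure.
Blood pressure is set before the drug has any effect — it is not caused by the drug — and it independently drives the outcome. That makes it a confounder, so the causal comparison is within blood pressure levels.
Adjusting over the population distribution of blood pressure: 0.352·(0.768−0.907) + 0.333·(0.501−0.665) + 0.315·(0.214−0.319) = -0.137.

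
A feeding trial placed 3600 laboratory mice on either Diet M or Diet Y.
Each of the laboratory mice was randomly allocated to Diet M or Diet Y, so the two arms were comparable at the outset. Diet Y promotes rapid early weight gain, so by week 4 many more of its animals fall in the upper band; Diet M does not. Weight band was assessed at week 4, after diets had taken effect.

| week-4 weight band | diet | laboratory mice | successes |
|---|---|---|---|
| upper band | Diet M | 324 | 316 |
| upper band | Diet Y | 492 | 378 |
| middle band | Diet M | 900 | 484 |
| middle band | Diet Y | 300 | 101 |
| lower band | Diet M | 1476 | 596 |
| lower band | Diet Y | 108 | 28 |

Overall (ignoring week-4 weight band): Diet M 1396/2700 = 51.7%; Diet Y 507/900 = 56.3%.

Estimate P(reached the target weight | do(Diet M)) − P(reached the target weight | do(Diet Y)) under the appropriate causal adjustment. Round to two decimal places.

-0.05

Within every week-4 weight band level Diet M has the higher rate, yet pooled Diet Y does — Simpson's reversal.
Week-4 weight band here is a post-treatment variable shaped by the diet; conditioning on it would introduce bias rather than remove it. The overall comparison is the causal one.
The causal difference is the pooled difference: 0.517 − 0.563 = -0.046.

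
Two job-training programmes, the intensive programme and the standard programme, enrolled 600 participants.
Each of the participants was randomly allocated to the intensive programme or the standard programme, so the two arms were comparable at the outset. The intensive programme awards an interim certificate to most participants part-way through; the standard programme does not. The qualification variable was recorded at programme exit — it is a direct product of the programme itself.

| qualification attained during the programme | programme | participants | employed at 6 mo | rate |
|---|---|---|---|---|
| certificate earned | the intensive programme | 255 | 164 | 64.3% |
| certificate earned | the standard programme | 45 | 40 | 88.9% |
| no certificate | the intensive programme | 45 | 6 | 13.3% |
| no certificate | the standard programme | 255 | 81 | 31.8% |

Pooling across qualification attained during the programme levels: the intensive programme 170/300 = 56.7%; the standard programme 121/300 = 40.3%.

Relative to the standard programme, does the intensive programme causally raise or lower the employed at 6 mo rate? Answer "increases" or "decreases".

Qualification attained during the programme is recorded after the programme and is itself shifted by it — it sits on the causal path from programme to outcome. Conditioning on a mediator would strip out part of the effect we want; the pooled comparison gives the total causal effect.
Pooled: the intensive programme 56.7% vs the standard programme 40.3%; the intensive programme is higher overall.

increases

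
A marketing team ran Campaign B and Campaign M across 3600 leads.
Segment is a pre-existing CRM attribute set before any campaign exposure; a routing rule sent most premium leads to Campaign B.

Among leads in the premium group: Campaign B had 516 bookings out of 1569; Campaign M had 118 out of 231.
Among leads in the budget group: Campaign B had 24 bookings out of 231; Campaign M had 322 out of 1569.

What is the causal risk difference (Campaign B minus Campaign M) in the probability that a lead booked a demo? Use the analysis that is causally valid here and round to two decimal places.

Campaign M is higher inside every customer segment stratum but Campaign B is higher in aggregate. Whether to stratify depends on how customer segment relates to the campaign.
Since customer segment is a pre-existing factor (not a product of the campaign) and it affects the outcome on its own, it is a confounder. The stratified rates, not the pooled rate, identify the causal effect.
Adjusting over the population distribution of customer segment: 0.500·(0.329−0.511) + 0.500·(0.104−0.205) = -0.142.

-0.14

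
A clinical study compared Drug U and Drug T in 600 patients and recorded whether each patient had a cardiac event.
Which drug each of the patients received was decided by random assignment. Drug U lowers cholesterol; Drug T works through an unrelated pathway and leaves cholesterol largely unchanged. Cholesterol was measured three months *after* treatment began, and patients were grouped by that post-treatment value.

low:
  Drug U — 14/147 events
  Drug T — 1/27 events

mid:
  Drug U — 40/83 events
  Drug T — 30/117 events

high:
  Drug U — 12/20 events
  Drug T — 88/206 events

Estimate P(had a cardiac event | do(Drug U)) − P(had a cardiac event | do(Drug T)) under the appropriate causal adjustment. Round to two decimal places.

Drug T is lower inside every cholesterol stratum but Drug U is lower in aggregate. Whether to stratify depends on how cholesterol relates to the drug.
Because the drug influences cholesterol, cholesterol is a post-treatment mediator, not a confounder. Stratifying on it would bias the estimate; the causal effect is the crude pooled difference.
The causal difference is the pooled difference: 0.264 − 0.340 = -0.076.

-0.08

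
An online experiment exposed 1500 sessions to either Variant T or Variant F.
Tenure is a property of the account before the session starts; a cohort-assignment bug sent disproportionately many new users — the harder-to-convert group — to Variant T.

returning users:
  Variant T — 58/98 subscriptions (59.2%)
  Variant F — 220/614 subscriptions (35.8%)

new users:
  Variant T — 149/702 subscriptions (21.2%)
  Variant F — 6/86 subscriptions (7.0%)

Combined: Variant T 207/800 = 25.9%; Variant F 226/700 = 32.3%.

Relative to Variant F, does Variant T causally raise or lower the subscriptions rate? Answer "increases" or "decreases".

The stratified and pooled comparisons disagree (Variant T wins within each user tenure; Variant F wins overall), so the answer turns on the causal role of user tenure.
User tenure differs across variants for reasons unrelated to any effect of the variant itself, and it separately predicts the outcome — a classic confounder. We must compare within user tenure levels.
Within each level — returning users: 59.2% vs 35.8%; new users: 21.2% vs 7.0% — Variant T is higher every time.

increases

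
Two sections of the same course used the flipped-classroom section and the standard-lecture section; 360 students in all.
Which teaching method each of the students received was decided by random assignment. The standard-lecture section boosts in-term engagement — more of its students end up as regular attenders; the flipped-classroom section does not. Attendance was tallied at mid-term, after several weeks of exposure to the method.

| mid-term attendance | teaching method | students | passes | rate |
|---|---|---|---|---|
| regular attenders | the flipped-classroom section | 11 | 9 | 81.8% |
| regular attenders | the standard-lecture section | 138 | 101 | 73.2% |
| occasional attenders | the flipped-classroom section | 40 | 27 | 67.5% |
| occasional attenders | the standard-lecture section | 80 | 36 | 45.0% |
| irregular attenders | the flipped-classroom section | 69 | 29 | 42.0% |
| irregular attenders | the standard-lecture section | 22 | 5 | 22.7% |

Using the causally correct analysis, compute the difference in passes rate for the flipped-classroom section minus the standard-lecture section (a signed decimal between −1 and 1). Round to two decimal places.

The distribution of mid-term attendance is itself part of what the teaching method does — it is an intermediate outcome. Holding it fixed would remove that part of the effect; the total effect is the pooled difference.
The causal difference is the pooled difference: 0.542 − 0.592 = -0.050.

-0.05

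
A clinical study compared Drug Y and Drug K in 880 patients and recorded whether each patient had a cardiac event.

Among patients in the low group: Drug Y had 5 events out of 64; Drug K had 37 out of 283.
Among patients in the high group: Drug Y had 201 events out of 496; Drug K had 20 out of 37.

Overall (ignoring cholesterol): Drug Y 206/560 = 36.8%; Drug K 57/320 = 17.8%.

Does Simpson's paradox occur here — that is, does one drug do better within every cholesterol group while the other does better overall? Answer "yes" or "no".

Within each cholesterol level (low 7.8% vs 13.1%; high 40.5% vs 54.1%), Drug Y has the lower rate every time. Pooled: 36.8% vs 17.8% — Drug K has the lower rate overall. The two comparisons disagree.

yes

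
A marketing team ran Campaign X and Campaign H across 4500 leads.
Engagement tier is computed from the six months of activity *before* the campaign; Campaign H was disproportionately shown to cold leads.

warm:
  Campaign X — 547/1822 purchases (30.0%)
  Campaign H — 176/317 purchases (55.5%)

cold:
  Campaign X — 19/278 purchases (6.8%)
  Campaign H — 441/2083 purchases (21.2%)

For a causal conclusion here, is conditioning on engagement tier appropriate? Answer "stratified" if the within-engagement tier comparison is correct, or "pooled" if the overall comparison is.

stratified

The engagement tier-specific comparison favours Campaign H throughout, but the pooled figures favour Campaign X. The question is whether to condition on engagement tier.
The imbalance in engagement tier arose from how leads were allocated, not from anything the campaign did; and engagement tier independently affects the outcome. The pooled gap is confounded — condition on engagement tier.
Within each level — warm: 30.0% vs 55.5%; cold: 6.8% vs 21.2% — Campaign H is higher every time.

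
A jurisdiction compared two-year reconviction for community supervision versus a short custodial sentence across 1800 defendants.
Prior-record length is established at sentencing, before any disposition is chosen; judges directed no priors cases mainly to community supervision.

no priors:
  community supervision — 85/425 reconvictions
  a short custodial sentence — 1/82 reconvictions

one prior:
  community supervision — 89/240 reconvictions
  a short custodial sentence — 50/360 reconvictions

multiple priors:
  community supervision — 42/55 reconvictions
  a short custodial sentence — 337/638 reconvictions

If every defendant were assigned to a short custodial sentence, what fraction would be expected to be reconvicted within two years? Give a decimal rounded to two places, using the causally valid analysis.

0.25

The imbalance in prior-record length arose from how defendants were allocated, not from anything the disposition did; and prior-record length independently affects the outcome. The pooled gap is confounded — condition on prior-record length.
Standardising a short custodial sentence to the population prior-record length mix: 0.282·1/82 + 0.333·50/360 + 0.385·337/638 = 0.253.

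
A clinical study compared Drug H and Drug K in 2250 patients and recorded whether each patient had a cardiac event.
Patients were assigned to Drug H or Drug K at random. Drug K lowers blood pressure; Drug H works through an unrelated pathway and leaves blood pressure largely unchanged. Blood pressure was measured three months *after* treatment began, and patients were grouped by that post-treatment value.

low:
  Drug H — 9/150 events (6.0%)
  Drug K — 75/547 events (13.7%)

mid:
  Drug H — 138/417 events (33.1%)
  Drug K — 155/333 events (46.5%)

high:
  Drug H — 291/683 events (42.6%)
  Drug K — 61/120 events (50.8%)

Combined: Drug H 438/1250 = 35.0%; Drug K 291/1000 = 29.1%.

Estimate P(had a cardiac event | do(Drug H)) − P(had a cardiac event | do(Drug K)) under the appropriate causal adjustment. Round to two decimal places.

The blood pressure-specific comparison favours Drug H throughout, but the pooled figures favour Drug K. The question is whether to condition on blood pressure.
Blood pressure is recorded after the drug and is itself shifted by it — it sits on the causal path from drug to outcome. Conditioning on a mediator would strip out part of the effect we want; the pooled comparison gives the total causal effect.
The causal difference is the pooled difference: 0.350 − 0.291 = +0.059.

+0.06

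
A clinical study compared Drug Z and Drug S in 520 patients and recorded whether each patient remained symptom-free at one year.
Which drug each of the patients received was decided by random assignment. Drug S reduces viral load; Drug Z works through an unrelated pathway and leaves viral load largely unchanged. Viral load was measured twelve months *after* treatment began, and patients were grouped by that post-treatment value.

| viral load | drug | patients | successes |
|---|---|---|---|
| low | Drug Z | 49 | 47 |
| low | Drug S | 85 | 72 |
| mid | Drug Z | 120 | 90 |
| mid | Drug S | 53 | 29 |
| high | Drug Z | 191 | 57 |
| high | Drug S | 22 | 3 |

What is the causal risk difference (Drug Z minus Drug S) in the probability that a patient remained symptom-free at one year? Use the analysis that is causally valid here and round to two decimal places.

Viral load here is a post-treatment variable shaped by the drug; conditioning on it would introduce bias rather than remove it. The overall comparison is the causal one.
The causal difference is the pooled difference: 0.539 − 0.650 = -0.111.

-0.11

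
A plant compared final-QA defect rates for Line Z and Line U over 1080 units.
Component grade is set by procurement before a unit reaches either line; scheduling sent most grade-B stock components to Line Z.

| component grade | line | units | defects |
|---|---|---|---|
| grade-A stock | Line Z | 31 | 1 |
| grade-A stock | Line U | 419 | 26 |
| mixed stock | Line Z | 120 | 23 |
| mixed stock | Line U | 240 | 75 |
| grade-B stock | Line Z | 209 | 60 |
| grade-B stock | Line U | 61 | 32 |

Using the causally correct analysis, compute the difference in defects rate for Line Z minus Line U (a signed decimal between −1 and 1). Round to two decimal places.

Within every component grade level Line Z has the lower rate, yet pooled Line U does — Simpson's reversal.
Component grade is set before the line has any effect — it is not caused by the line — and it independently drives the outcome. That makes it a confounder, so the causal comparison is within component grade levels.
Adjusting over the population distribution of component grade: 0.417·(0.032−0.062) + 0.333·(0.192−0.312) + 0.250·(0.287−0.525) = -0.112.

-0.11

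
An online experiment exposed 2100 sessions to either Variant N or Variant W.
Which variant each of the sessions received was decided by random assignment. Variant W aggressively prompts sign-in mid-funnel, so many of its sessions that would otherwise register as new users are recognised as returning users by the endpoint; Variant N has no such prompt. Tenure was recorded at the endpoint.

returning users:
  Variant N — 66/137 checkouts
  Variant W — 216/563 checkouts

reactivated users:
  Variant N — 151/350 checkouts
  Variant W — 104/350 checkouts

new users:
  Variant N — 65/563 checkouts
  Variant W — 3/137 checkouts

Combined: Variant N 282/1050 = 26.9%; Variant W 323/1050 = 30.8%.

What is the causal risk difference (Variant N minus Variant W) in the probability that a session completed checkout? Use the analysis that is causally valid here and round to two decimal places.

The user tenure-specific comparison favours Variant N throughout, but the pooled figures favour Variant W. The question is whether to condition on user tenure.
Because the variant influences user tenure, user tenure is a post-treatment mediator, not a confounder. Stratifying on it would bias the estimate; the causal effect is the crude pooled difference.
The causal difference is the pooled difference: 0.269 − 0.308 = -0.039.

-0.04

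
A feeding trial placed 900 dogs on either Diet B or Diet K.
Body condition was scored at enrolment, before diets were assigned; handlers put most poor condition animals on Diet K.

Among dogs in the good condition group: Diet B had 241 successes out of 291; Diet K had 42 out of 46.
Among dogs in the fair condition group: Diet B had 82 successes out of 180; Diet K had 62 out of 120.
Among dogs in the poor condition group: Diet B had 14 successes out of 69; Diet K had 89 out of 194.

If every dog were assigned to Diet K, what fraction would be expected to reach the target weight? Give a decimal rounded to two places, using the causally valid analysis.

0.65

Starting body condition satisfies the back-door criterion: it is not a descendant of the diet, and it blocks the spurious path from diet to outcome. Adjusting for it (i.e., using the within-starting body condition rates) gives the causal effect.
Standardising Diet K to the population starting body condition mix: 0.374·42/46 + 0.333·62/120 + 0.292·89/194 = 0.648.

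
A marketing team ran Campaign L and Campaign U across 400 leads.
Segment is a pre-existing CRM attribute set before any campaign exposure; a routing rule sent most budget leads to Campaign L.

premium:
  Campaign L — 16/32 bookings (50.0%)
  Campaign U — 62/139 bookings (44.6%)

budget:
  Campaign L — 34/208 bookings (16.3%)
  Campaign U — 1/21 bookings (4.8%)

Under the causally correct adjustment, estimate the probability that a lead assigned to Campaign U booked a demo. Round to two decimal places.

0.22

Within every customer segment level Campaign L has the higher rate, yet pooled Campaign U does — Simpson's reversal.
Since customer segment is a pre-existing factor (not a product of the campaign) and it affects the outcome on its own, it is a confounder. The stratified rates, not the pooled rate, identify the causal effect.
Standardising Campaign U to the population customer segment mix: 0.427·62/139 + 0.573·1/21 = 0.218.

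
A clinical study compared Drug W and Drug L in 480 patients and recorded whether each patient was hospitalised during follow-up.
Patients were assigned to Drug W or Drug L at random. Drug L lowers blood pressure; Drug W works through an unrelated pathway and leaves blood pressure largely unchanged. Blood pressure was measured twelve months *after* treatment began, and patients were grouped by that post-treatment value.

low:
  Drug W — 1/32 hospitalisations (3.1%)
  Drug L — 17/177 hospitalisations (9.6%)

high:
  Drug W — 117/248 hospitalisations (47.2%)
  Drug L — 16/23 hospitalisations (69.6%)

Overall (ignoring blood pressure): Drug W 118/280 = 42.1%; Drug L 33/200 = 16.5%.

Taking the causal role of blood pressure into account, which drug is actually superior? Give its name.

Drug L

The stratified and pooled comparisons disagree (Drug W wins within each blood pressure; Drug L wins overall), so the answer turns on the causal role of blood pressure.
The distribution of blood pressure is itself part of what the drug does — it is an intermediate outcome. Holding it fixed would remove that part of the effect; the total effect is the pooled difference.
Pooled: Drug W 42.1% vs Drug L 16.5%; Drug L is lower overall.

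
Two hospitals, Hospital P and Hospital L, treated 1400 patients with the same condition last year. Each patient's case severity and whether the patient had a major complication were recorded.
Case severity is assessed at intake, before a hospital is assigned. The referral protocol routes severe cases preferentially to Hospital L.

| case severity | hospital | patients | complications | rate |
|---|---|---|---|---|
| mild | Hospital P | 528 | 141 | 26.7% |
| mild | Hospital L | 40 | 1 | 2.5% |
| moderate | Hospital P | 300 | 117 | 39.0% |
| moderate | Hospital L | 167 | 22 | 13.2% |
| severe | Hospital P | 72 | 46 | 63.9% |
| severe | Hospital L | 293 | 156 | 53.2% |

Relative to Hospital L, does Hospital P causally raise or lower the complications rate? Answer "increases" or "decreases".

Case severity differs across hospitals for reasons unrelated to any effect of the hospital itself, and it separately predicts the outcome — a classic confounder. We must compare within case severity levels.
Within each level — mild: 26.7% vs 2.5%; moderate: 39.0% vs 13.2%; severe: 63.9% vs 53.2% — Hospital L is lower every time.

increases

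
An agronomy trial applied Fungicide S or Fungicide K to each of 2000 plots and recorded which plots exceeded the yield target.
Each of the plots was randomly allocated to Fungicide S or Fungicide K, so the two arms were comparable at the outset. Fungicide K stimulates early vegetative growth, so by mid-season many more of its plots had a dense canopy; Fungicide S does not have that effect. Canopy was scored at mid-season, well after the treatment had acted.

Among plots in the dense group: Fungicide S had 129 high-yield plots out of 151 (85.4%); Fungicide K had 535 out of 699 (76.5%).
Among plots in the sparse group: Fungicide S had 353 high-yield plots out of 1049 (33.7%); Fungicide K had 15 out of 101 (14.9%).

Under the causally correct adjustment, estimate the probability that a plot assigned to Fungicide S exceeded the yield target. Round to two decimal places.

Mid-season canopy here is a post-treatment variable shaped by the fungicide; conditioning on it would introduce bias rather than remove it. The overall comparison is the causal one.
So P(outcome | do(Fungicide S)) is just the pooled rate for Fungicide S: 482/1200 = 0.402.

0.40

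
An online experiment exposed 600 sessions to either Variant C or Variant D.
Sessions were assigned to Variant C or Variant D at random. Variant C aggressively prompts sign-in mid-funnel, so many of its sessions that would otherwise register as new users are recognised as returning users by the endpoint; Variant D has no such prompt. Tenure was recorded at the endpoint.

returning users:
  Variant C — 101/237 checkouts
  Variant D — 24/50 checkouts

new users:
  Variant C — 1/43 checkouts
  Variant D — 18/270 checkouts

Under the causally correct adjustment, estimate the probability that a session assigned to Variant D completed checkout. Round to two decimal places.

Stratifying would compare variants among sessions the variants themselves sorted into user tenure groups — a form of selection on an intermediate. The unconditioned pooled rates give the total causal effect.
So P(outcome | do(Variant D)) is just the pooled rate for Variant D: 42/320 = 0.131.

0.13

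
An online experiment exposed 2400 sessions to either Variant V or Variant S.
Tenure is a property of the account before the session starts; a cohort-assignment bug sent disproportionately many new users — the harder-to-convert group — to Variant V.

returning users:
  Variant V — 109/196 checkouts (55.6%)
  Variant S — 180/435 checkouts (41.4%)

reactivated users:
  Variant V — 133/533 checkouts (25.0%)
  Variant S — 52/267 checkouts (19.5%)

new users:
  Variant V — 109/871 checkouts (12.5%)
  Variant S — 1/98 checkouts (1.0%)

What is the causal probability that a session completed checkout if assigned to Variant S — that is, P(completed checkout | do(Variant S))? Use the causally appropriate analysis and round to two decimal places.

User tenure differs across variants for reasons unrelated to any effect of the variant itself, and it separately predicts the outcome — a classic confounder. We must compare within user tenure levels.
Standardising Variant S to the population user tenure mix: 0.263·180/435 + 0.333·52/267 + 0.404·1/98 = 0.178.

0.18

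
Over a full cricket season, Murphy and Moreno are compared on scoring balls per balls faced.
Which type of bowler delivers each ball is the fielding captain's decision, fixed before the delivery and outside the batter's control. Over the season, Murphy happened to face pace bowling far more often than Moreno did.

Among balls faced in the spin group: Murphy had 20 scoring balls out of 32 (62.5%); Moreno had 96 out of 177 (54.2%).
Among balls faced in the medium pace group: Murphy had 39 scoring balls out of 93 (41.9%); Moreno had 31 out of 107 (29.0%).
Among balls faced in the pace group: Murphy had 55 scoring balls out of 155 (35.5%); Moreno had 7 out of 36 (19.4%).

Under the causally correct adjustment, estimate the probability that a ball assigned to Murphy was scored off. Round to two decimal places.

Nothing the player does changes bowling type; the imbalance is an allocation artefact. With bowling type also predicting the outcome, the pooled figure is confounded, and the within-stratum comparison is the causal one.
Standardising Murphy to the population bowling type mix: 0.348·20/32 + 0.333·39/93 + 0.318·55/155 = 0.470.

0.47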